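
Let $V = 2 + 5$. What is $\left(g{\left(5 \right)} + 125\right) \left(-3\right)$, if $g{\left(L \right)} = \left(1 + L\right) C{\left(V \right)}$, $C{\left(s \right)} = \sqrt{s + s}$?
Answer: $-375 - 18 \sqrt{14} \approx -442.35$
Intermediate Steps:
$V = 7$
$C{\left(s \right)} = \sqrt{2} \sqrt{s}$ ($C{\left(s \right)} = \sqrt{2 s} = \sqrt{2} \sqrt{s}$)
$g{\left(L \right)} = \sqrt{14} \left(1 + L\right)$ ($g{\left(L \right)} = \left(1 + L\right) \sqrt{2} \sqrt{7} = \left(1 + L\right) \sqrt{14} = \sqrt{14} \left(1 + L\right)$)
$\left(g{\left(5 \right)} + 125\right) \left(-3\right) = \left(\sqrt{14} \left(1 + 5\right) + 125\right) \left(-3\right) = \left(\sqrt{14} \cdot 6 + 125\right) \left(-3\right) = \left(6 \sqrt{14} + 125\right) \left(-3\right) = \left(125 + 6 \sqrt{14}\right) \left(-3\right) = -375 - 18 \sqrt{14}$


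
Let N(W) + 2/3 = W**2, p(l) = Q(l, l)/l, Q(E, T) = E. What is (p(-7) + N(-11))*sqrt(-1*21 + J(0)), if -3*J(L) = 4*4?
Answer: 364*I*sqrt(237)/9 ≈ 622.63*I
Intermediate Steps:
J(L) = -16/3 (J(L) = -4*4/3 = -1/3*16 = -16/3)
p(l) = 1 (p(l) = l/l = 1)
N(W) = -2/3 + W**2
(p(-7) + N(-11))*sqrt(-1*21 + J(0)) = (1 + (-2/3 + (-11)**2))*sqrt(-1*21 - 16/3) = (1 + (-2/3 + 121))*sqrt(-21 - 16/3) = (1 + 361/3)*sqrt(-79/3) = 364*(I*sqrt(237)/3)/3 = 364*I*sqrt(237)/9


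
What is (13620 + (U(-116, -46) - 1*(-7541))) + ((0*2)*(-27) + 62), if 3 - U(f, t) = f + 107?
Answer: 21235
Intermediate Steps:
U(f, t) = -104 - f (U(f, t) = 3 - (f + 107) = 3 - (107 + f) = 3 + (-107 - f) = -104 - f)
(13620 + (U(-116, -46) - 1*(-7541))) + ((0*2)*(-27) + 62) = (13620 + ((-104 - 1*(-116)) - 1*(-7541))) + ((0*2)*(-27) + 62) = (13620 + ((-104 + 116) + 7541)) + (0*(-27) + 62) = (13620 + (12 + 7541)) + (0 + 62) = (13620 + 7553) + 62 = 21173 + 62 = 21235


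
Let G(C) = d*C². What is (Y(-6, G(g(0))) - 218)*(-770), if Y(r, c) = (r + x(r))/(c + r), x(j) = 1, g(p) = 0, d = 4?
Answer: 501655/3 ≈ 1.6722e+5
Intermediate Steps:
G(C) = 4*C²
Y(r, c) = (1 + r)/(c + r) (Y(r, c) = (r + 1)/(c + r) = (1 + r)/(c + r))
(Y(-6, G(g(0))) - 218)*(-770) = ((1 - 6)/(4*0² - 6) - 218)*(-770) = (-5/(4*0 - 6) - 218)*(-770) = (-5/(0 - 6) - 218)*(-770) = (-5/(-6) - 218)*(-770) = (-⅙*(-5) - 218)*(-770) = (⅚ - 218)*(-770) = -1303/6*(-770) = 501655/3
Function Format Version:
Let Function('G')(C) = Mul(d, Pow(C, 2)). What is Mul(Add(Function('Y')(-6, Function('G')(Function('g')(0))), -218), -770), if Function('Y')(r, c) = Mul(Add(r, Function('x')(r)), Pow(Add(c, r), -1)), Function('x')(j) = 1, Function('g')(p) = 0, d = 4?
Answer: Rational(501655, 3) ≈ 1.6722e+5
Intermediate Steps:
Function('G')(C) = Mul(4, Pow(C, 2))
Function('Y')(r, c) = Mul(Pow(Add(c, r), -1), Add(1, r)) (Function('Y')(r, c) = Mul(Add(r, 1), Pow(Add(c, r), -1)) = Mul(Add(1, r), Pow(Add(c, r), -1)) = Mul(Pow(Add(c, r), -1), Add(1, r)))
Mul(Add(Function('Y')(-6, Function('G')(Function('g')(0))), -218), -770) = Mul(Add(Mul(Pow(Add(Mul(4, Pow(0, 2)), -6), -1), Add(1, -6)), -218), -770) = Mul(Add(Mul(Pow(Add(Mul(4, 0), -6), -1), -5), -218), -770) = Mul(Add(Mul(Pow(Add(0, -6), -1), -5), -218), -770) = Mul(Add(Mul(Pow(-6, -1), -5), -218), -770) = Mul(Add(Mul(Rational(-1, 6), -5), -218), -770) = Mul(Add(Rational(5, 6), -218), -770) = Mul(Rational(-1303, 6), -770) = Rational(501655, 3)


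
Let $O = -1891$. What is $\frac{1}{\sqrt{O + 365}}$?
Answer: $- \frac{i \sqrt{1526}}{1526} \approx - 0.025599 i$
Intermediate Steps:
$\frac{1}{\sqrt{O + 365}} = \frac{1}{\sqrt{-1891 + 365}} = \frac{1}{\sqrt{-1526}} = \frac{1}{i \sqrt{1526}} = - \frac{i \sqrt{1526}}{1526}$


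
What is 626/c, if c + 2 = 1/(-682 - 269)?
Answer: -595326/1903 ≈ -312.84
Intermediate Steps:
c = -1903/951 (c = -2 + 1/(-682 - 269) = -2 + 1/(-951) = -2 - 1/951 = -1903/951 ≈ -2.0011)
626/c = 626/(-1903/951) = 626*(-951/1903) = -595326/1903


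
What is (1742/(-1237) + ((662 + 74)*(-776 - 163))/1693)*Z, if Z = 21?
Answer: -18014741934/2094241 ≈ -8602.0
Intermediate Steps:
(1742/(-1237) + ((662 + 74)*(-776 - 163))/1693)*Z = (1742/(-1237) + ((662 + 74)*(-776 - 163))/1693)*21 = (1742*(-1/1237) + (736*(-939))*(1/1693))*21 = (-1742/1237 - 691104*1/1693)*21 = (-1742/1237 - 691104/1693)*21 = -857844854/2094241*21 = -18014741934/2094241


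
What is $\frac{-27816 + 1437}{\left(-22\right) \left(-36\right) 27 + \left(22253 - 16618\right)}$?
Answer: $- \frac{26379}{27019} \approx -0.97631$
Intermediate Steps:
$\frac{-27816 + 1437}{\left(-22\right) \left(-36\right) 27 + \left(22253 - 16618\right)} = - \frac{26379}{792 \cdot 27 + \left(22253 - 16618\right)} = - \frac{26379}{21384 + 5635} = - \frac{26379}{27019}$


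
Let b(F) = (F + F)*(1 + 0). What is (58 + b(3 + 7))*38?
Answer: 2964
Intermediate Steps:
b(F) = 2*F (b(F) = (2*F)*1 = 2*F)
(58 + b(3 + 7))*38 = (58 + 2*(3 + 7))*38 = (58 + 2*10)*38 = (58 + 20)*38 = 78*38 = 2964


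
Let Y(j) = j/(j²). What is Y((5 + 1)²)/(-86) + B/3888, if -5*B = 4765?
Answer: -41033/167184 ≈ -0.24544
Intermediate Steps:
B = -953 (B = -⅕*4765 = -953)
Y(j) = 1/j (Y(j) = j/j² = 1/j)
Y((5 + 1)²)/(-86) + B/3888 = 1/((5 + 1)²*(-86)) - 953/3888 = -1/86/6² - 953*1/3888 = -1/86/36 - 953/3888 = (1/36)*(-1/86) - 953/3888 = -1/3096 - 953/3888 = -41033/167184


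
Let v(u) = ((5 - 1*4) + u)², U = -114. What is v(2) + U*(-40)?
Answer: 4569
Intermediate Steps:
v(u) = (1 + u)² (v(u) = ((5 - 4) + u)² = (1 + u)²)
v(2) + U*(-40) = (1 + 2)² - 114*(-40) = 3² + 4560 = 9 + 4560 = 4569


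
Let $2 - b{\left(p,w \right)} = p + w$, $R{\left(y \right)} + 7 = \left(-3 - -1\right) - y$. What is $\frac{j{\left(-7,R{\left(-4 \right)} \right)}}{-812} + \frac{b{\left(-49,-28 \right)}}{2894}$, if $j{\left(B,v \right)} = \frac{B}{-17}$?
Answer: $\frac{76447}{2853484} \approx 0.026791$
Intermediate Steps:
$R{\left(y \right)} = -9 - y$ ($R{\left(y \right)} = -7 - \left(2 + y\right) = -9 - y$)
$j{\left(B,v \right)} = - \frac{B}{17}$ ($j{\left(B,v \right)} = B \left(- \frac{1}{17}\right) = - \frac{B}{17}$)
$b{\left(p,w \right)} = 2 - p - w$ ($b{\left(p,w \right)} = 2 - \left(p + w\right) = 2 - p - w$)
$\frac{j{\left(-7,R{\left(-4 \right)} \right)}}{-812} + \frac{b{\left(-49,-28 \right)}}{2894} = \frac{\left(- \frac{1}{17}\right) \left(-7\right)}{-812} + \frac{2 - -49 - -28}{2894} = \frac{7}{17} \left(- \frac{1}{812}\right) + \left(2 + 49 + 28\right) \frac{1}{2894} = - \frac{1}{1972} + 79 \cdot \frac{1}{2894} = - \frac{1}{1972} + \frac{79}{2894} = \frac{76447}{2853484}$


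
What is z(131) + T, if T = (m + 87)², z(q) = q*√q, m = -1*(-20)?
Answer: 11449 + 131*√131 ≈ 12948.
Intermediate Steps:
m = 20
z(q) = q^(3/2)
T = 11449 (T = (20 + 87)² = 107² = 11449)
z(131) + T = 131^(3/2) + 11449 = 131*√131 + 11449 = 11449 + 131*√131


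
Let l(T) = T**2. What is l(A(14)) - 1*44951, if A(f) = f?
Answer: -44755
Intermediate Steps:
l(A(14)) - 1*44951 = 14**2 - 1*44951 = 196 - 44951 = -44755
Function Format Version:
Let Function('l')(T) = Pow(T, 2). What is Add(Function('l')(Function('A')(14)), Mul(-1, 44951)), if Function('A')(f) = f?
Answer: -44755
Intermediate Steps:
Add(Function('l')(Function('A')(14)), Mul(-1, 44951)) = Add(Pow(14, 2), Mul(-1, 44951)) = Add(196, -44951) = -44755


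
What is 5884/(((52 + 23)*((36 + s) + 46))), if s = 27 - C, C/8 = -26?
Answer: 5884/23775 ≈ 0.24749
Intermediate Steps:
C = -208 (C = 8*(-26) = -208)
s = 235 (s = 27 - 1*(-208) = 27 + 208 = 235)
5884/(((52 + 23)*((36 + s) + 46))) = 5884/(((52 + 23)*((36 + 235) + 46))) = 5884/((75*(271 + 46))) = 5884/((75*317)) = 5884/23775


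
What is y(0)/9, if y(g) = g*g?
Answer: 0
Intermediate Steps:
y(g) = g**2
y(0)/9 = 0**2/9 = (1/9)*0 = 0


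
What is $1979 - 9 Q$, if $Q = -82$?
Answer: $2717$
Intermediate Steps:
$1979 - 9 Q = 1979 - -738 = 1979 + 738 = 2717$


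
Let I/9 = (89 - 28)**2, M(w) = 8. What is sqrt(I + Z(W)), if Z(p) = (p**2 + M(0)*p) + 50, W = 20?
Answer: sqrt(34099) ≈ 184.66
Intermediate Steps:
I = 33489 (I = 9*(89 - 28)**2 = 9*61**2 = 9*3721 = 33489)
Z(p) = 50 + p**2 + 8*p (Z(p) = (p**2 + 8*p) + 50 = 50 + p**2 + 8*p)
sqrt(I + Z(W)) = sqrt(33489 + (50 + 20**2 + 8*20)) = sqrt(33489 + (50 + 400 + 160)) = sqrt(33489 + 610) = sqrt(34099)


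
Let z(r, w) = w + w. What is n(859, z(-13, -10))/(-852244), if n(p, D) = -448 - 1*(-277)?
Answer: 171/852244 ≈ 0.00020065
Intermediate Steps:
z(r, w) = 2*w
n(p, D) = -171 (n(p, D) = -448 + 277 = -171)
n(859, z(-13, -10))/(-852244) = -171/(-852244) = -171*(-1/852244) = 171/852244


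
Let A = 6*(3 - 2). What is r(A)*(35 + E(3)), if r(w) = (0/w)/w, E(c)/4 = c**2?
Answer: 0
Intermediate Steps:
E(c) = 4*c**2
A = 6 (A = 6*1 = 6)
r(w) = 0 (r(w) = 0/w = 0)
r(A)*(35 + E(3)) = 0*(35 + 4*3**2) = 0*(35 + 4*9) = 0*(35 + 36) = 0*71 = 0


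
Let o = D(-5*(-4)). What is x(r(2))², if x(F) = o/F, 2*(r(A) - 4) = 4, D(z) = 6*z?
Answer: 400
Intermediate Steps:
r(A) = 6 (r(A) = 4 + (½)*4 = 4 + 2 = 6)
o = 120 (o = 6*(-5*(-4)) = 6*20 = 120)
x(F) = 120/F
x(r(2))² = (120/6)² = (120*(⅙))² = 20² = 400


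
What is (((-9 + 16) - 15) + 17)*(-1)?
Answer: -9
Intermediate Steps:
(((-9 + 16) - 15) + 17)*(-1) = ((7 - 15) + 17)*(-1) = (-8 + 17)*(-1) = 9*(-1) = -9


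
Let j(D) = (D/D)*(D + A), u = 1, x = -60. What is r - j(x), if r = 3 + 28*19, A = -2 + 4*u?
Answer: 593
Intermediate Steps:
A = 2 (A = -2 + 4*1 = -2 + 4 = 2)
j(D) = 2 + D (j(D) = (D/D)*(D + 2) = 1*(2 + D) = 2 + D)
r = 535 (r = 3 + 532 = 535)
r - j(x) = 535 - (2 - 60) = 535 - 1*(-58) = 535 + 58 = 593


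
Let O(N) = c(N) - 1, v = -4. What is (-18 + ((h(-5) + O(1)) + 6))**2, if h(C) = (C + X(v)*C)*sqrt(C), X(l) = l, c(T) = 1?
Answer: -981 - 360*I*sqrt(5) ≈ -981.0 - 804.98*I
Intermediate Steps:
O(N) = 0 (O(N) = 1 - 1 = 0)
h(C) = -3*C**(3/2) (h(C) = (C - 4*C)*sqrt(C) = (-3*C)*sqrt(C) = -3*C**(3/2))
(-18 + ((h(-5) + O(1)) + 6))**2 = (-18 + ((-(-15)*I*sqrt(5) + 0) + 6))**2 = (-18 + ((15*I*sqrt(5) + 0) + 6))**2 = (-18 + (15*I*sqrt(5) + 6))**2 = (-18 + (6 + 15*I*sqrt(5)))**2 = (-12 + 15*I*sqrt(5))**2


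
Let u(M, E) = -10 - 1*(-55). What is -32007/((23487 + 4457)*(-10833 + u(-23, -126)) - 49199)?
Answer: 32007/301509071 ≈ 0.00010616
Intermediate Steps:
u(M, E) = 45 (u(M, E) = -10 + 55 = 45)
-32007/((23487 + 4457)*(-10833 + u(-23, -126)) - 49199) = -32007/((23487 + 4457)*(-10833 + 45) - 49199) = -32007/(27944*(-10788) - 49199) = -32007/(-301459872 - 49199) = -32007/(-301509071) = -32007*(-1/301509071) = 32007/301509071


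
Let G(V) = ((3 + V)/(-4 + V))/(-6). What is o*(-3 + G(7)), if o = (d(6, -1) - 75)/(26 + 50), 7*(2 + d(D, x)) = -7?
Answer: 208/57 ≈ 3.6491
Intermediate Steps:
d(D, x) = -3 (d(D, x) = -2 + (1/7)*(-7) = -2 - 1 = -3)
G(V) = -(3 + V)/(6*(-4 + V)) (G(V) = ((3 + V)/(-4 + V))*(-1/6) = -(3 + V)/(6*(-4 + V)))
o = -39/38 (o = (-3 - 75)/(26 + 50) = -78/76 = -78*1/76 = -39/38 ≈ -1.0263)
o*(-3 + G(7)) = -39*(-3 + (-3 - 1*7)/(6*(-4 + 7)))/38 = -39*(-3 + (1/6)*(-3 - 7)/3)/38 = -39*(-3 + (1/6)*(1/3)*(-10))/38 = -39*(-3 - 5/9)/38 = -39/38*(-32/9) = 208/57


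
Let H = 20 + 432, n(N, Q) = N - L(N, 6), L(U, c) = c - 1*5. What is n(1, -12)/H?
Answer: 0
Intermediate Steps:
L(U, c) = -5 + c (L(U, c) = c - 5 = -5 + c)
n(N, Q) = -1 + N (n(N, Q) = N - (-5 + 6) = N - 1*1 = N - 1 = -1 + N)
H = 452
n(1, -12)/H = (-1 + 1)/452 = 0*(1/452) = 0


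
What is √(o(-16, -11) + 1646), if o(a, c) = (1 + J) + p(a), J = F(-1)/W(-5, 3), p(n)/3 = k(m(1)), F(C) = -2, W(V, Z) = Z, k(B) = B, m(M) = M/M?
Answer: 2*√3711/3 ≈ 40.612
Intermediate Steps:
m(M) = 1
p(n) = 3 (p(n) = 3*1 = 3)
J = -⅔ (J = -2/3 = -2*⅓ = -⅔ ≈ -0.66667)
o(a, c) = 10/3 (o(a, c) = (1 - ⅔) + 3 = ⅓ + 3 = 10/3)
√(o(-16, -11) + 1646) = √(10/3 + 1646) = √(4948/3) = 2*√3711/3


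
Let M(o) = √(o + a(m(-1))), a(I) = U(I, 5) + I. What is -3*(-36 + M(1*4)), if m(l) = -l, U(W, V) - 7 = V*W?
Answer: 108 - 3*√17 ≈ 95.631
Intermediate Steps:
U(W, V) = 7 + V*W
a(I) = 7 + 6*I (a(I) = (7 + 5*I) + I = 7 + 6*I)
M(o) = √(13 + o) (M(o) = √(o + (7 + 6*(-1*(-1)))) = √(o + (7 + 6*1)) = √(o + (7 + 6)) = √(o + 13) = √(13 + o))
-3*(-36 + M(1*4)) = -3*(-36 + √(13 + 1*4)) = -3*(-36 + √(13 + 4)) = -3*(-36 + √17) = 108 - 3*√17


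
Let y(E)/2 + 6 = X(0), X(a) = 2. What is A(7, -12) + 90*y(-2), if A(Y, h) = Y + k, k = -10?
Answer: -723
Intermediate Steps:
A(Y, h) = -10 + Y (A(Y, h) = Y - 10 = -10 + Y)
y(E) = -8 (y(E) = -12 + 2*2 = -12 + 4 = -8)
A(7, -12) + 90*y(-2) = (-10 + 7) + 90*(-8) = -3 - 720 = -723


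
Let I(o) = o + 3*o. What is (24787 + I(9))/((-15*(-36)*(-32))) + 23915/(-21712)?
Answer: -59513011/23448960 ≈ -2.5380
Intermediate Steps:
I(o) = 4*o
(24787 + I(9))/((-15*(-36)*(-32))) + 23915/(-21712) = (24787 + 4*9)/((-15*(-36)*(-32))) + 23915/(-21712) = (24787 + 36)/((540*(-32))) + 23915*(-1/21712) = 24823/(-17280) - 23915/21712 = 24823*(-1/17280) - 23915/21712 = -24823/17280 - 23915/21712 = -59513011/23448960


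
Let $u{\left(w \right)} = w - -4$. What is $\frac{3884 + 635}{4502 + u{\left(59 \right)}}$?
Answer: $\frac{4519}{4565} \approx 0.98992$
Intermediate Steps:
$u{\left(w \right)} = 4 + w$ ($u{\left(w \right)} = w + 4 = 4 + w$)
$\frac{3884 + 635}{4502 + u{\left(59 \right)}} = \frac{3884 + 635}{4502 + \left(4 + 59\right)} = \frac{4519}{4502 + 63} = \frac{4519}{4565}$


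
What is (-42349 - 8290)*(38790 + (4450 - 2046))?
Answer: -2086022966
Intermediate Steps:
(-42349 - 8290)*(38790 + (4450 - 2046)) = -50639*(38790 + 2404) = -50639*41194 = -2086022966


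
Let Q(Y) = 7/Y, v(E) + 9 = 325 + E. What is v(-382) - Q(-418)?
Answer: -27581/418 ≈ -65.983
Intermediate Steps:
v(E) = 316 + E (v(E) = -9 + (325 + E) = 316 + E)
v(-382) - Q(-418) = (316 - 382) - 7/(-418) = -66 - 7*(-1)/418 = -66 - 1*(-7/418) = -66 + 7/418 = -27581/418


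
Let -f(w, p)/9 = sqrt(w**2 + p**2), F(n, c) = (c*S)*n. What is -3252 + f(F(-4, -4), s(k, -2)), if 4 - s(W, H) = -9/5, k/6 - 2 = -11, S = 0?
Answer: -16521/5 ≈ -3304.2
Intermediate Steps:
k = -54 (k = 12 + 6*(-11) = 12 - 66 = -54)
F(n, c) = 0 (F(n, c) = (c*0)*n = 0*n = 0)
s(W, H) = 29/5 (s(W, H) = 4 - (-9)/5 = 4 - 1*(-9/5) = 4 + 9/5 = 29/5)
f(w, p) = -9*sqrt(p**2 + w**2) (f(w, p) = -9*sqrt(w**2 + p**2) = -9*sqrt(p**2 + w**2))
-3252 + f(F(-4, -4), s(k, -2)) = -3252 - 9*sqrt((29/5)**2 + 0**2) = -3252 - 9*sqrt(841/25 + 0) = -3252 - 9*sqrt(841/25) = -3252 - 9*29/5 = -3252 - 261/5 = -16521/5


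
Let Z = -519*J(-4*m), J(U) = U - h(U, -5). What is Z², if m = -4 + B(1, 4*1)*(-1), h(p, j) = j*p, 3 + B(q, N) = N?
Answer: 3878798400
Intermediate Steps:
B(q, N) = -3 + N
m = -5 (m = -4 + (-3 + 4*1)*(-1) = -4 + (-3 + 4)*(-1) = -4 + 1*(-1) = -4 - 1 = -5)
J(U) = 6*U (J(U) = U - (-5)*U = U + 5*U = 6*U)
Z = -62280 (Z = -3114*(-4*(-5)) = -3114*20 = -519*120 = -62280)
Z² = (-62280)² = 3878798400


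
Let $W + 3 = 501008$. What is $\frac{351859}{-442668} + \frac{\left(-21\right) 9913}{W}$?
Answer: $- \frac{268434643859}{221778881340} \approx -1.2104$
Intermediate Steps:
$W = 501005$ ($W = -3 + 501008 = 501005$)
$\frac{351859}{-442668} + \frac{\left(-21\right) 9913}{W} = \frac{351859}{-442668} + \frac{\left(-21\right) 9913}{501005} = 351859 \left(- \frac{1}{442668}\right) - \frac{208173}{501005} = - \frac{351859}{442668} - \frac{208173}{501005} = - \frac{268434643859}{221778881340}$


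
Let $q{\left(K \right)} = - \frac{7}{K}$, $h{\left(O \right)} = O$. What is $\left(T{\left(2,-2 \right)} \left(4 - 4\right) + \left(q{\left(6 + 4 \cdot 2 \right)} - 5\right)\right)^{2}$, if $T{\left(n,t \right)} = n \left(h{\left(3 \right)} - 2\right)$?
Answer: $\frac{121}{4} \approx 30.25$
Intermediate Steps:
$T{\left(n,t \right)} = n$ ($T{\left(n,t \right)} = n \left(3 - 2\right) = n 1 = n$)
$\left(T{\left(2,-2 \right)} \left(4 - 4\right) + \left(q{\left(6 + 4 \cdot 2 \right)} - 5\right)\right)^{2} = \left(2 \left(4 - 4\right) - \left(5 + \frac{7}{6 + 4 \cdot 2}\right)\right)^{2} = \left(2 \cdot 0 - \left(5 + \frac{7}{6 + 8}\right)\right)^{2} = \left(0 - \left(5 + \frac{7}{14}\right)\right)^{2} = \left(0 - \frac{11}{2}\right)^{2} = \left(- \frac{11}{2}\right)^{2} = \frac{121}{4}$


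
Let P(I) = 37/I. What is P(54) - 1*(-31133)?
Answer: 1681219/54 ≈ 31134.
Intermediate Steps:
P(54) - 1*(-31133) = 37/54 - 1*(-31133) = 37*(1/54) + 31133 = 37/54 + 31133 = 1681219/54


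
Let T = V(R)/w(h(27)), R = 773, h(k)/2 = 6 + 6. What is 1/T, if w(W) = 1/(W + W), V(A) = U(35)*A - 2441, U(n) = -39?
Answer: -1/1564224 ≈ -6.3929e-7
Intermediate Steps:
h(k) = 24 (h(k) = 2*(6 + 6) = 2*12 = 24)
V(A) = -2441 - 39*A (V(A) = -39*A - 2441 = -2441 - 39*A)
w(W) = 1/(2*W)
T = -1564224 (T = (-2441 - 39*773)/(((½)/24)) = (-2441 - 30147)/(((½)*(1/24))) = -32588/1/48 = -32588*48 = -1564224)
1/T = 1/(-1564224) = -1/1564224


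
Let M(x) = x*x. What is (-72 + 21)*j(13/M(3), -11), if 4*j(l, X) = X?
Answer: 561/4 ≈ 140.25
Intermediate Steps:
M(x) = x²
j(l, X) = X/4
(-72 + 21)*j(13/M(3), -11) = (-72 + 21)*((¼)*(-11)) = -51*(-11/4) = 561/4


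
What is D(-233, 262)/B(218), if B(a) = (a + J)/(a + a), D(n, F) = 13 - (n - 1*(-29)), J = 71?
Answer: 94612/289 ≈ 327.38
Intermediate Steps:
D(n, F) = -16 - n (D(n, F) = 13 - (n + 29) = 13 - (29 + n) = 13 + (-29 - n) = -16 - n)
B(a) = (71 + a)/(2*a) (B(a) = (a + 71)/(a + a) = (71 + a)/((2*a)) = (71 + a)*(1/(2*a)) = (71 + a)/(2*a))
D(-233, 262)/B(218) = (-16 - 1*(-233))/(((½)*(71 + 218)/218)) = (-16 + 233)/(((½)*(1/218)*289)) = 217/(289/436) = 217*(436/289) = 94612/289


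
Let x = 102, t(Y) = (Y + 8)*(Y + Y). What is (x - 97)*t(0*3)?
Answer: 0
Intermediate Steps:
t(Y) = 2*Y*(8 + Y) (t(Y) = (8 + Y)*(2*Y) = 2*Y*(8 + Y))
(x - 97)*t(0*3) = (102 - 97)*(2*(0*3)*(8 + 0*3)) = 5*(2*0*(8 + 0)) = 5*(2*0*8) = 5*0 = 0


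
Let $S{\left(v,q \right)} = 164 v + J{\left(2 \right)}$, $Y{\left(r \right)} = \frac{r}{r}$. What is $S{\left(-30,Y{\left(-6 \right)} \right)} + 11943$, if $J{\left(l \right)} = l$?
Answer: $7025$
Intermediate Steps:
$Y{\left(r \right)} = 1$
$S{\left(v,q \right)} = 2 + 164 v$ ($S{\left(v,q \right)} = 164 v + 2 = 2 + 164 v$)
$S{\left(-30,Y{\left(-6 \right)} \right)} + 11943 = \left(2 + 164 \left(-30\right)\right) + 11943 = \left(2 - 4920\right) + 11943 = -4918 + 11943 = 7025$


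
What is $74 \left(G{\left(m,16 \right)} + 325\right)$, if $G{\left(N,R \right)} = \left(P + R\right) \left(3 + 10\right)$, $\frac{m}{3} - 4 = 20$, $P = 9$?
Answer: $48100$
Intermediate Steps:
$m = 72$ ($m = 12 + 3 \cdot 20 = 12 + 60 = 72$)
$G{\left(N,R \right)} = 117 + 13 R$ ($G{\left(N,R \right)} = \left(9 + R\right) \left(3 + 10\right) = \left(9 + R\right) 13 = 117 + 13 R$)
$74 \left(G{\left(m,16 \right)} + 325\right) = 74 \left(\left(117 + 13 \cdot 16\right) + 325\right) = 74 \left(\left(117 + 208\right) + 325\right) = 74 \left(325 + 325\right) = 74 \cdot 650 = 48100$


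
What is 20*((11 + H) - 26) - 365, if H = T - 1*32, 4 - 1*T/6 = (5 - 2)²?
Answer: -1905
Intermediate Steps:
T = -30 (T = 24 - 6*(5 - 2)² = 24 - 6*3² = 24 - 6*9 = 24 - 54 = -30)
H = -62 (H = -30 - 1*32 = -30 - 32 = -62)
20*((11 + H) - 26) - 365 = 20*((11 - 62) - 26) - 365 = 20*(-51 - 26) - 365 = 20*(-77) - 365 = -1540 - 365 = -1905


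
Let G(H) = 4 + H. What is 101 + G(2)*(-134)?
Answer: -703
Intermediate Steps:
101 + G(2)*(-134) = 101 + (4 + 2)*(-134) = 101 + 6*(-134) = 101 - 804 = -703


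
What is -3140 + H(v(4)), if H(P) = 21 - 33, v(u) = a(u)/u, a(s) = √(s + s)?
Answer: -3152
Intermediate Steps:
a(s) = √2*√s (a(s) = √(2*s) = √2*√s)
v(u) = √2/√u (v(u) = (√2*√u)/u = √2/√u)
H(P) = -12
-3140 + H(v(4)) = -3140 - 12 = -3152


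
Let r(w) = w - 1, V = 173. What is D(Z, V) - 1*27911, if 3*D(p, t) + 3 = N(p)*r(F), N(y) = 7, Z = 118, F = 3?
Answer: -83722/3 ≈ -27907.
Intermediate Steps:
r(w) = -1 + w
D(p, t) = 11/3 (D(p, t) = -1 + (7*(-1 + 3))/3 = -1 + (7*2)/3 = -1 + (1/3)*14 = -1 + 14/3 = 11/3)
D(Z, V) - 1*27911 = 11/3 - 1*27911 = 11/3 - 27911 = -83722/3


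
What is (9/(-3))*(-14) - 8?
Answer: 34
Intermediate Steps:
(9/(-3))*(-14) - 8 = (9*(-⅓))*(-14) - 8 = -3*(-14) - 8 = 42 - 8 = 34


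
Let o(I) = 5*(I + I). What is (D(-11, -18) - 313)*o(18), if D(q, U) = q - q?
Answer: -56340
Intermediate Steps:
o(I) = 10*I (o(I) = 5*(2*I) = 10*I)
D(q, U) = 0
(D(-11, -18) - 313)*o(18) = (0 - 313)*(10*18) = -313*180 = -56340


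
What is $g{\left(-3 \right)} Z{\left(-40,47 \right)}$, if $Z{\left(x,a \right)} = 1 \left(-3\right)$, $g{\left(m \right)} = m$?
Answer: $9$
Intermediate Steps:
$Z{\left(x,a \right)} = -3$
$g{\left(-3 \right)} Z{\left(-40,47 \right)} = \left(-3\right) \left(-3\right) = 9$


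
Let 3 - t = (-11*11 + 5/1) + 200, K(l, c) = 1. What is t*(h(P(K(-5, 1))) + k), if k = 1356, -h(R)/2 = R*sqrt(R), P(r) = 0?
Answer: -109836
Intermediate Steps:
h(R) = -2*R**(3/2) (h(R) = -2*R*sqrt(R) = -2*R**(3/2))
t = -81 (t = 3 - ((-11*11 + 5/1) + 200) = 3 - ((-121 + 5*1) + 200) = 3 - ((-121 + 5) + 200) = 3 - (-116 + 200) = 3 - 1*84 = 3 - 84 = -81)
t*(h(P(K(-5, 1))) + k) = -81*(-2*0**(3/2) + 1356) = -81*(-2*0 + 1356) = -81*(0 + 1356) = -81*1356 = -109836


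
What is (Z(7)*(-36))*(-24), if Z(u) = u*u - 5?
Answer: 38016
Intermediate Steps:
Z(u) = -5 + u² (Z(u) = u² - 5 = -5 + u²)
(Z(7)*(-36))*(-24) = ((-5 + 7²)*(-36))*(-24) = ((-5 + 49)*(-36))*(-24) = (44*(-36))*(-24) = -1584*(-24) = 38016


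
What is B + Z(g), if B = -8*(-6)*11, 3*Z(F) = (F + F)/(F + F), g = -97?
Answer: 1585/3 ≈ 528.33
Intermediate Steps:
Z(F) = ⅓ (Z(F) = ((F + F)/(F + F))/3 = ((2*F)/((2*F)))/3 = ((2*F)*(1/(2*F)))/3 = (⅓)*1 = ⅓)
B = 528 (B = 48*11 = 528)
B + Z(g) = 528 + ⅓ = 1585/3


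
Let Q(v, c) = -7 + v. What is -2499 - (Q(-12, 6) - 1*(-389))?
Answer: -2869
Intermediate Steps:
-2499 - (Q(-12, 6) - 1*(-389)) = -2499 - ((-7 - 12) - 1*(-389)) = -2499 - (-19 + 389) = -2499 - 1*370 = -2499 - 370 = -2869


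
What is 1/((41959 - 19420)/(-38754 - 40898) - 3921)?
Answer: -79652/312338031 ≈ -0.00025502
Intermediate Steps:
1/((41959 - 19420)/(-38754 - 40898) - 3921) = 1/(22539/(-79652) - 3921) = 1/(22539*(-1/79652) - 3921) = 1/(-22539/79652 - 3921) = 1/(-312338031/79652) = -79652/312338031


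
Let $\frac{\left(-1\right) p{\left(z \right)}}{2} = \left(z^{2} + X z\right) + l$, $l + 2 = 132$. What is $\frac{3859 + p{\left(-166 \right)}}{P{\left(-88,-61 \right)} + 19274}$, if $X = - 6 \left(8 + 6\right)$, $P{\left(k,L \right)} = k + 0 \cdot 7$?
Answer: $- \frac{79401}{19186} \approx -4.1385$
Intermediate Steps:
$l = 130$ ($l = -2 + 132 = 130$)
$P{\left(k,L \right)} = k$ ($P{\left(k,L \right)} = k + 0 = k$)
$X = -84$ ($X = \left(-6\right) 14 = -84$)
$p{\left(z \right)} = -260 - 2 z^{2} + 168 z$ ($p{\left(z \right)} = - 2 \left(\left(z^{2} - 84 z\right) + 130\right) = - 2 \left(130 + z^{2} - 84 z\right) = -260 - 2 z^{2} + 168 z$)
$\frac{3859 + p{\left(-166 \right)}}{P{\left(-88,-61 \right)} + 19274} = \frac{3859 - \left(28148 + 55112\right)}{-88 + 19274} = \frac{3859 - 83260}{19186} = \left(3859 - 83260\right) \frac{1}{19186} = \left(-79401\right) \frac{1}{19186} = - \frac{79401}{19186}$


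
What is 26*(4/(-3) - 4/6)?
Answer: -52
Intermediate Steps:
26*(4/(-3) - 4/6) = 26*(4*(-⅓) - 4*⅙) = 26*(-4/3 - ⅔) = 26*(-2) = -52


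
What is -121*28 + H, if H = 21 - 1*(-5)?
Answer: -3362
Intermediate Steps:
H = 26 (H = 21 + 5 = 26)
-121*28 + H = -121*28 + 26 = -3388 + 26 = -3362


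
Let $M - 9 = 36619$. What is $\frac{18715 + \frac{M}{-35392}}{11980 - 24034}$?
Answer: $- \frac{55193721}{35551264} \approx -1.5525$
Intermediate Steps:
$M = 36628$ ($M = 9 + 36619 = 36628$)
$\frac{18715 + \frac{M}{-35392}}{11980 - 24034} = \frac{18715 + \frac{36628}{-35392}}{11980 - 24034} = \frac{18715 + 36628 \left(- \frac{1}{35392}\right)}{-12054} = \left(18715 - \frac{9157}{8848}\right) \left(- \frac{1}{12054}\right) = \frac{165581163}{8848} \left(- \frac{1}{12054}\right) = - \frac{55193721}{35551264}$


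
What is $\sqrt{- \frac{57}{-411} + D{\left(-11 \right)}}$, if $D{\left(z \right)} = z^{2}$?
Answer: $\frac{6 \sqrt{63157}}{137} \approx 11.006$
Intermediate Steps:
$\sqrt{- \frac{57}{-411} + D{\left(-11 \right)}} = \sqrt{- \frac{57}{-411} + \left(-11\right)^{2}} = \sqrt{\left(-57\right) \left(- \frac{1}{411}\right) + 121} = \sqrt{\frac{19}{137} + 121} = \sqrt{\frac{16596}{137}} = \frac{6 \sqrt{63157}}{137}$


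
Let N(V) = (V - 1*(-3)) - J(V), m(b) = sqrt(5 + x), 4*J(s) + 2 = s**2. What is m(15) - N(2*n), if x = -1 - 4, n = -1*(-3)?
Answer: -1/2 ≈ -0.50000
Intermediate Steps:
J(s) = -1/2 + s**2/4
n = 3
x = -5
m(b) = 0 (m(b) = sqrt(5 - 5) = sqrt(0) = 0)
N(V) = 7/2 + V - V**2/4 (N(V) = (V - 1*(-3)) - (-1/2 + V**2/4) = (V + 3) + (1/2 - V**2/4) = (3 + V) + (1/2 - V**2/4) = 7/2 + V - V**2/4)
m(15) - N(2*n) = 0 - (7/2 + 2*3 - (2*3)**2/4) = 0 - (7/2 + 6 - 1/4*6**2) = 0 - (7/2 + 6 - 1/4*36) = 0 - (7/2 + 6 - 9) = 0 - 1*1/2 = 0 - 1/2 = -1/2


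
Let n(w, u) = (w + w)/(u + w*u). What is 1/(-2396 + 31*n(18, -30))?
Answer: -95/227806 ≈ -0.00041702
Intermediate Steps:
n(w, u) = 2*w/(u + u*w) (n(w, u) = (2*w)/(u + u*w) = 2*w/(u + u*w))
1/(-2396 + 31*n(18, -30)) = 1/(-2396 + 31*(2*18/(-30*(1 + 18)))) = 1/(-2396 + 31*(2*18*(-1/30)/19)) = 1/(-2396 + 31*(2*18*(-1/30)*(1/19))) = 1/(-2396 + 31*(-6/95)) = 1/(-2396 - 186/95) = 1/(-227806/95) = -95/227806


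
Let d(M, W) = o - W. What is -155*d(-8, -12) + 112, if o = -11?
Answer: -43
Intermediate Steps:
d(M, W) = -11 - W
-155*d(-8, -12) + 112 = -155*(-11 - 1*(-12)) + 112 = -155*(-11 + 12) + 112 = -155*1 + 112 = -155 + 112 = -43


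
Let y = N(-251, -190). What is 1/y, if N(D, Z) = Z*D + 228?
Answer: 1/47918 ≈ 2.0869e-5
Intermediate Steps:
N(D, Z) = 228 + D*Z (N(D, Z) = D*Z + 228 = 228 + D*Z)
y = 47918 (y = 228 - 251*(-190) = 228 + 47690 = 47918)
1/y = 1/47918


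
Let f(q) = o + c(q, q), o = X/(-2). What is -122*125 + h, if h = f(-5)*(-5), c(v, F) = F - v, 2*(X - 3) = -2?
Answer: -15245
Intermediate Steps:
X = 2 (X = 3 + (½)*(-2) = 3 - 1 = 2)
o = -1 (o = 2/(-2) = 2*(-½) = -1)
f(q) = -1 (f(q) = -1 + (q - q) = -1 + 0 = -1)
h = 5 (h = -1*(-5) = 5)
-122*125 + h = -122*125 + 5 = -15250 + 5 = -15245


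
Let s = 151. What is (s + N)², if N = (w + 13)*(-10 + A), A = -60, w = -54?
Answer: 9126441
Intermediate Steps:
N = 2870 (N = (-54 + 13)*(-10 - 60) = -41*(-70) = 2870)
(s + N)² = (151 + 2870)² = 3021² = 9126441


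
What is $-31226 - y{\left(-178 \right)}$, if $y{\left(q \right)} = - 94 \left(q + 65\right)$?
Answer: $-41848$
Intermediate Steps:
$y{\left(q \right)} = -6110 - 94 q$ ($y{\left(q \right)} = - 94 \left(65 + q\right) = -6110 - 94 q$)
$-31226 - y{\left(-178 \right)} = -31226 - \left(-6110 - -16732\right) = -31226 - \left(-6110 + 16732\right) = -31226 - 10622 = -41848$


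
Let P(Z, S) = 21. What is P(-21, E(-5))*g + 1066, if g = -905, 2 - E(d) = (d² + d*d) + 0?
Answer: -17939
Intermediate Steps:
E(d) = 2 - 2*d² (E(d) = 2 - ((d² + d*d) + 0) = 2 - ((d² + d²) + 0) = 2 - (2*d² + 0) = 2 - 2*d²)
P(-21, E(-5))*g + 1066 = 21*(-905) + 1066 = -19005 + 1066 = -17939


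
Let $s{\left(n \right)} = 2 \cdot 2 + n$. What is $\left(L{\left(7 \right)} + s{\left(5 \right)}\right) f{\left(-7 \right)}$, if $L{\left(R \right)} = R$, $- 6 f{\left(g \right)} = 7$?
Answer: $- \frac{56}{3} \approx -18.667$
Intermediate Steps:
$f{\left(g \right)} = - \frac{7}{6}$ ($f{\left(g \right)} = \left(- \frac{1}{6}\right) 7 = - \frac{7}{6}$)
$s{\left(n \right)} = 4 + n$
$\left(L{\left(7 \right)} + s{\left(5 \right)}\right) f{\left(-7 \right)} = \left(7 + \left(4 + 5\right)\right) \left(- \frac{7}{6}\right) = \left(7 + 9\right) \left(- \frac{7}{6}\right) = 16 \left(- \frac{7}{6}\right) = - \frac{56}{3}$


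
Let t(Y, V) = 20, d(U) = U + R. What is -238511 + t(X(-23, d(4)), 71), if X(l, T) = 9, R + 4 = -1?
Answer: -238491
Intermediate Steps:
R = -5 (R = -4 - 1 = -5)
d(U) = -5 + U (d(U) = U - 5 = -5 + U)
-238511 + t(X(-23, d(4)), 71) = -238511 + 20 = -238491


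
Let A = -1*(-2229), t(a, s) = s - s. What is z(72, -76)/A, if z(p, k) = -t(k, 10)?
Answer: 0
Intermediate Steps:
t(a, s) = 0
A = 2229
z(p, k) = 0 (z(p, k) = -1*0 = 0)
z(72, -76)/A = 0/2229 = 0*(1/2229) = 0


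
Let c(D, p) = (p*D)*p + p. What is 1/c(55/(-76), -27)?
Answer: -76/42147 ≈ -0.0018032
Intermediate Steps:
c(D, p) = p + D*p² (c(D, p) = (D*p)*p + p = D*p² + p = p + D*p²)
1/c(55/(-76), -27) = 1/(-27*(1 + (55/(-76))*(-27))) = 1/(-27*(1 + (55*(-1/76))*(-27))) = 1/(-27*(1 - 55/76*(-27))) = 1/(-27*(1 + 1485/76)) = 1/(-27*1561/76) = 1/(-42147/76) = -76/42147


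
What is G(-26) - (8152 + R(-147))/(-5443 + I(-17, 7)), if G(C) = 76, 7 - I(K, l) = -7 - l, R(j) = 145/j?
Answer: 61772783/797034 ≈ 77.503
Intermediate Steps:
I(K, l) = 14 + l (I(K, l) = 7 - (-7 - l) = 7 + (7 + l) = 14 + l)
G(-26) - (8152 + R(-147))/(-5443 + I(-17, 7)) = 76 - (8152 + 145/(-147))/(-5443 + (14 + 7)) = 76 - (8152 + 145*(-1/147))/(-5443 + 21) = 76 - (8152 - 145/147)/(-5422) = 76 - 1198199*(-1)/(147*5422) = 76 - 1*(-1198199/797034) = 76 + 1198199/797034 = 61772783/797034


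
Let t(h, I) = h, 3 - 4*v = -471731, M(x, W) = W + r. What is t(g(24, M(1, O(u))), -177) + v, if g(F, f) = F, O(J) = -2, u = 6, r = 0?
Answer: 235915/2 ≈ 1.1796e+5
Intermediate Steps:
M(x, W) = W (M(x, W) = W + 0 = W)
v = 235867/2 (v = ¾ - ¼*(-471731) = ¾ + 471731/4 = 235867/2 ≈ 1.1793e+5)
t(g(24, M(1, O(u))), -177) + v = 24 + 235867/2 = 235915/2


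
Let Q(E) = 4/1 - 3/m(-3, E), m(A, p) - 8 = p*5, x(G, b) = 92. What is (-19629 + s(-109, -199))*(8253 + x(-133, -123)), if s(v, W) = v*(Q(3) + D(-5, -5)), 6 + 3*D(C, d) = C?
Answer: -11315210815/69 ≈ -1.6399e+8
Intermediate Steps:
D(C, d) = -2 + C/3
m(A, p) = 8 + 5*p (m(A, p) = 8 + p*5 = 8 + 5*p)
Q(E) = 4 - 3/(8 + 5*E) (Q(E) = 4/1 - 3/(8 + 5*E) = 4*1 - 3/(8 + 5*E) = 4 - 3/(8 + 5*E))
s(v, W) = 14*v/69 (s(v, W) = v*((29 + 20*3)/(8 + 5*3) + (-2 + (⅓)*(-5))) = v*((29 + 60)/(8 + 15) + (-2 - 5/3)) = v*(89/23 - 11/3) = v*(14/69) = 14*v/69)
(-19629 + s(-109, -199))*(8253 + x(-133, -123)) = (-19629 + (14/69)*(-109))*(8253 + 92) = (-19629 - 1526/69)*8345 = -1355927/69*8345 = -11315210815/69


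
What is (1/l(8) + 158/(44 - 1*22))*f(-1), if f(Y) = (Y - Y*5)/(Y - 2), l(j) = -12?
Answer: -937/99 ≈ -9.4646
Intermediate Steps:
f(Y) = -4*Y/(-2 + Y) (f(Y) = (Y - 5*Y)/(-2 + Y) = (-4*Y)/(-2 + Y) = -4*Y/(-2 + Y))
(1/l(8) + 158/(44 - 1*22))*f(-1) = (1/(-12) + 158/(44 - 1*22))*(-4*(-1)/(-2 - 1)) = (-1/12 + 158/(44 - 22))*(-4*(-1)/(-3)) = (-1/12 + 158/22)*(-4*(-1)*(-⅓)) = (-1/12 + 158*(1/22))*(-4/3) = (-1/12 + 79/11)*(-4/3) = (937/132)*(-4/3) = -937/99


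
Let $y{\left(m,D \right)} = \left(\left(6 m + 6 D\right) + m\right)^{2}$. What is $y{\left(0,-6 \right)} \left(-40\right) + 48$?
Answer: $-51792$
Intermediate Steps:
$y{\left(m,D \right)} = \left(6 D + 7 m\right)^{2}$ ($y{\left(m,D \right)} = \left(\left(6 D + 6 m\right) + m\right)^{2} = \left(6 D + 7 m\right)^{2}$)
$y{\left(0,-6 \right)} \left(-40\right) + 48 = \left(6 \left(-6\right) + 7 \cdot 0\right)^{2} \left(-40\right) + 48 = \left(-36 + 0\right)^{2} \left(-40\right) + 48 = \left(-36\right)^{2} \left(-40\right) + 48 = 1296 \left(-40\right) + 48 = -51840 + 48 = -51792$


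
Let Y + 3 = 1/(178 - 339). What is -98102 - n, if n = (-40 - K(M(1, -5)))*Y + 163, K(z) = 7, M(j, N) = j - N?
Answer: -15843413/161 ≈ -98406.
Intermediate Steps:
Y = -484/161 (Y = -3 + 1/(178 - 339) = -3 + 1/(-161) = -3 - 1/161 = -484/161 ≈ -3.0062)
n = 48991/161 (n = (-40 - 1*7)*(-484/161) + 163 = (-40 - 7)*(-484/161) + 163 = -47*(-484/161) + 163 = 22748/161 + 163 = 48991/161 ≈ 304.29)
-98102 - n = -98102 - 1*48991/161 = -98102 - 48991/161 = -15843413/161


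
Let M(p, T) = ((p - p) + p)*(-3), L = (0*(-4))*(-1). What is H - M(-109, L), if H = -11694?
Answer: -12021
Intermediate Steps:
L = 0 (L = 0*(-1) = 0)
M(p, T) = -3*p (M(p, T) = (0 + p)*(-3) = p*(-3) = -3*p)
H - M(-109, L) = -11694 - (-3)*(-109) = -11694 - 1*327 = -11694 - 327 = -12021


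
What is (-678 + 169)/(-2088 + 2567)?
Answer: -509/479 ≈ -1.0626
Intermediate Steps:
(-678 + 169)/(-2088 + 2567) = -509/479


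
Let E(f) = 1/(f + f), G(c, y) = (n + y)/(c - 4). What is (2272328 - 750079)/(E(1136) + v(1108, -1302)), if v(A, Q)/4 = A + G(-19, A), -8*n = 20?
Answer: 79546643744/221551831 ≈ 359.04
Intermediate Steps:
n = -5/2 (n = -1/8*20 = -5/2 ≈ -2.5000)
G(c, y) = (-5/2 + y)/(-4 + c) (G(c, y) = (-5/2 + y)/(c - 4) = (-5/2 + y)/(-4 + c))
v(A, Q) = 10/23 + 88*A/23 (v(A, Q) = 4*(A + (-5/2 + A)/(-4 - 19)) = 4*(A + (-5/2 + A)/(-23)) = 4*(A - (-5/2 + A)/23) = 4*(A + (5/46 - A/23)) = 4*(5/46 + 22*A/23) = 10/23 + 88*A/23)
E(f) = 1/(2*f)
(2272328 - 750079)/(E(1136) + v(1108, -1302)) = (2272328 - 750079)/((1/2)/1136 + (10/23 + (88/23)*1108)) = 1522249/((1/2)*(1/1136) + (10/23 + 97504/23)) = 1522249/(1/2272 + 97514/23) = 1522249/(221551831/52256) = 1522249*(52256/221551831) = 79546643744/221551831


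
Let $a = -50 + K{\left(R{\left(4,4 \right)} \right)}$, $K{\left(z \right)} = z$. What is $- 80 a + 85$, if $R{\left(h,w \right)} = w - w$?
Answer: $4085$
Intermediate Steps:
$R{\left(h,w \right)} = 0$
$a = -50$ ($a = -50 + 0 = -50$)
$- 80 a + 85 = \left(-80\right) \left(-50\right) + 85 = 4000 + 85 = 4085$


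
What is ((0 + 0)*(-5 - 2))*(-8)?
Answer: 0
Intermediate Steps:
((0 + 0)*(-5 - 2))*(-8) = (0*(-7))*(-8) = 0*(-8) = 0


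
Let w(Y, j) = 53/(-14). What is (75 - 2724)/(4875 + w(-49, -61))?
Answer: -37086/68197 ≈ -0.54381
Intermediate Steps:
w(Y, j) = -53/14 (w(Y, j) = 53*(-1/14) = -53/14)
(75 - 2724)/(4875 + w(-49, -61)) = (75 - 2724)/(4875 - 53/14) = -2649/68197/14 = -2649*14/68197 = -37086/68197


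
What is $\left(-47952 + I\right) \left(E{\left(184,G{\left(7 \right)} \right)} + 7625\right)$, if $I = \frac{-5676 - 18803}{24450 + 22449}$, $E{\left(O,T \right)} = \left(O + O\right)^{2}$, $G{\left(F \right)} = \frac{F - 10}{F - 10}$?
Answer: $- \frac{107235506367341}{15633} \approx -6.8596 \cdot 10^{9}$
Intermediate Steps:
$G{\left(F \right)} = 1$ ($G{\left(F \right)} = \frac{-10 + F}{-10 + F} = 1$)
$E{\left(O,T \right)} = 4 O^{2}$ ($E{\left(O,T \right)} = \left(2 O\right)^{2} = 4 O^{2}$)
$I = - \frac{24479}{46899} \approx -0.52195$
$\left(-47952 + I\right) \left(E{\left(184,G{\left(7 \right)} \right)} + 7625\right) = \left(-47952 - \frac{24479}{46899}\right) \left(4 \cdot 184^{2} + 7625\right) = - \frac{2248925327 \left(4 \cdot 33856 + 7625\right)}{46899} = - \frac{2248925327 \left(135424 + 7625\right)}{46899} = \left(- \frac{2248925327}{46899}\right) 143049 = - \frac{107235506367341}{15633}$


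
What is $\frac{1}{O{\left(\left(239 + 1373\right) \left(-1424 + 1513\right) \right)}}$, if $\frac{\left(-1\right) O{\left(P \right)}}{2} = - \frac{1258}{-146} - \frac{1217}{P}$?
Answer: $- \frac{5236582}{90152531} \approx -0.058086$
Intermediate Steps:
$O{\left(P \right)} = - \frac{1258}{73} + \frac{2434}{P}$ ($O{\left(P \right)} = - 2 \left(- \frac{1258}{-146} - \frac{1217}{P}\right) = - 2 \left(\left(-1258\right) \left(- \frac{1}{146}\right) - \frac{1217}{P}\right) = - 2 \left(\frac{629}{73} - \frac{1217}{P}\right) = - \frac{1258}{73} + \frac{2434}{P}$)
$\frac{1}{O{\left(\left(239 + 1373\right) \left(-1424 + 1513\right) \right)}} = \frac{1}{- \frac{1258}{73} + \frac{2434}{\left(239 + 1373\right) \left(-1424 + 1513\right)}} = \frac{1}{- \frac{1258}{73} + \frac{2434}{1612 \cdot 89}} = \frac{1}{- \frac{1258}{73} + \frac{2434}{143468}} = \frac{1}{- \frac{1258}{73} + 2434 \cdot \frac{1}{143468}} = \frac{1}{- \frac{1258}{73} + \frac{1217}{71734}} = \frac{1}{- \frac{90152531}{5236582}} = - \frac{5236582}{90152531}$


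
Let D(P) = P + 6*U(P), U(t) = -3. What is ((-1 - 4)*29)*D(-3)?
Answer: 3045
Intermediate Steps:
D(P) = -18 + P (D(P) = P + 6*(-3) = P - 18 = -18 + P)
((-1 - 4)*29)*D(-3) = ((-1 - 4)*29)*(-18 - 3) = -5*29*(-21) = -145*(-21) = 3045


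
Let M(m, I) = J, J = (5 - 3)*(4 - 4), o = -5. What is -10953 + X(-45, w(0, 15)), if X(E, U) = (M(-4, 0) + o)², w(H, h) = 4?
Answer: -10928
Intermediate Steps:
J = 0 (J = 2*0 = 0)
M(m, I) = 0
X(E, U) = 25 (X(E, U) = (0 - 5)² = (-5)² = 25)
-10953 + X(-45, w(0, 15)) = -10953 + 25 = -10928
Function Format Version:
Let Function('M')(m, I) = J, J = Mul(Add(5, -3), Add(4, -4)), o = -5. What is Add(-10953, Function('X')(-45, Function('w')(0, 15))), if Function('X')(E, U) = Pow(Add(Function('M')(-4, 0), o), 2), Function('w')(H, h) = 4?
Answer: -10928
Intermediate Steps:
J = 0 (J = Mul(2, 0) = 0)
Function('M')(m, I) = 0
Function('X')(E, U) = 25 (Function('X')(E, U) = Pow(Add(0, -5), 2) = Pow(-5, 2) = 25)
Add(-10953, Function('X')(-45, Function('w')(0, 15))) = Add(-10953, 25) = -10928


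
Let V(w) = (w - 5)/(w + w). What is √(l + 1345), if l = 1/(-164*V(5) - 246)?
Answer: √81393774/246 ≈ 36.674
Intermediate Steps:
V(w) = (-5 + w)/(2*w) (V(w) = (-5 + w)/((2*w)) = (-5 + w)*(1/(2*w)) = (-5 + w)/(2*w))
l = -1/246 (l = 1/(-82*(-5 + 5)/5 - 246) = 1/(-82*0/5 - 246) = 1/(-164*0 - 246) = 1/(0 - 246) = 1/(-246) = -1/246 ≈ -0.0040650)
√(l + 1345) = √(-1/246 + 1345) = √(330869/246) = √81393774/246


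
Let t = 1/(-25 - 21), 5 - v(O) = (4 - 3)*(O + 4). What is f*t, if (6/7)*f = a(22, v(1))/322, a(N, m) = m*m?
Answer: 0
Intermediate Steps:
v(O) = 1 - O (v(O) = 5 - (4 - 3)*(O + 4) = 5 - (4 + O) = 5 + (-4 - O) = 1 - O)
a(N, m) = m²
t = -1/46 (t = 1/(-46) = -1/46 ≈ -0.021739)
f = 0 (f = 7*((1 - 1*1)²/322)/6 = 7*((1 - 1)²*(1/322))/6 = 7*(0²*(1/322))/6 = 7*(0*(1/322))/6 = (7/6)*0 = 0)
f*t = 0*(-1/46) = 0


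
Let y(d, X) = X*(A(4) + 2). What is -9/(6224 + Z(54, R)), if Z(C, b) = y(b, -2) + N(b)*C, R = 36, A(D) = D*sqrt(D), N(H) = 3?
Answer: -3/2122 ≈ -0.0014138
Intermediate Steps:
A(D) = D**(3/2)
y(d, X) = 10*X (y(d, X) = X*(4**(3/2) + 2) = X*(8 + 2) = X*10 = 10*X)
Z(C, b) = -20 + 3*C (Z(C, b) = 10*(-2) + 3*C = -20 + 3*C)
-9/(6224 + Z(54, R)) = -9/(6224 + (-20 + 3*54)) = -9/(6224 + (-20 + 162)) = -9/(6224 + 142) = -9/6366 = (1/6366)*(-9) = -3/2122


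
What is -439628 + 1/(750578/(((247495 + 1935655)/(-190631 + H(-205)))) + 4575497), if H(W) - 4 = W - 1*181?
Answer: -2164206459948501729/4922813060018 ≈ -4.3963e+5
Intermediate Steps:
H(W) = -177 + W (H(W) = 4 + (W - 1*181) = 4 + (W - 181) = 4 + (-181 + W) = -177 + W)
-439628 + 1/(750578/(((247495 + 1935655)/(-190631 + H(-205)))) + 4575497) = -439628 + 1/(750578/(((247495 + 1935655)/(-190631 + (-177 - 205)))) + 4575497) = -439628 + 1/(750578/((2183150/(-190631 - 382))) + 4575497) = -439628 + 1/(750578/((2183150/(-191013))) + 4575497) = -439628 + 1/(750578/((2183150*(-1/191013))) + 4575497) = -439628 + 1/(750578/(-2183150/191013) + 4575497) = -439628 + 1/(750578*(-191013/2183150) + 4575497) = -439628 + 1/(-71685077757/1091575 + 4575497) = -439628 + 1/(4922813060018/1091575) = -439628 + 1091575/4922813060018 = -2164206459948501729/4922813060018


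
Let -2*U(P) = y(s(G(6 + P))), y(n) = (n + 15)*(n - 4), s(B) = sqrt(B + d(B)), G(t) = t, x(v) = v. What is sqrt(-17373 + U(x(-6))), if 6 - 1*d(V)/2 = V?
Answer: sqrt(-17349 - 11*sqrt(3)) ≈ 131.79*I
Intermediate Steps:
d(V) = 12 - 2*V
s(B) = sqrt(12 - B) (s(B) = sqrt(B + (12 - 2*B)) = sqrt(12 - B))
y(n) = (-4 + n)*(15 + n) (y(n) = (15 + n)*(-4 + n) = (-4 + n)*(15 + n))
U(P) = 27 + P/2 - 11*sqrt(6 - P)/2 (U(P) = -(-60 + (sqrt(12 - (6 + P)))**2 + 11*sqrt(12 - (6 + P)))/2 = -(-60 + (sqrt(12 + (-6 - P)))**2 + 11*sqrt(12 + (-6 - P)))/2 = -(-60 + (sqrt(6 - P))**2 + 11*sqrt(6 - P))/2 = -(-60 + (6 - P) + 11*sqrt(6 - P))/2 = -(-54 - P + 11*sqrt(6 - P))/2 = 27 + P/2 - 11*sqrt(6 - P)/2)
sqrt(-17373 + U(x(-6))) = sqrt(-17373 + (27 + (1/2)*(-6) - 11*sqrt(6 - 1*(-6))/2)) = sqrt(-17373 + (27 - 3 - 11*sqrt(6 + 6)/2)) = sqrt(-17373 + (27 - 3 - 11*sqrt(3))) = sqrt(-17373 + (24 - 11*sqrt(3))) = sqrt(-17349 - 11*sqrt(3))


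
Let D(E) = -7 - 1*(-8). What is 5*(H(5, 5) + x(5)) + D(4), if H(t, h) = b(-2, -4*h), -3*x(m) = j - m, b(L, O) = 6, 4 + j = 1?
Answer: 133/3 ≈ 44.333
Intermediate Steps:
j = -3 (j = -4 + 1 = -3)
x(m) = 1 + m/3 (x(m) = -(-3 - m)/3 = 1 + m/3)
H(t, h) = 6
D(E) = 1 (D(E) = -7 + 8 = 1)
5*(H(5, 5) + x(5)) + D(4) = 5*(6 + (1 + (⅓)*5)) + 1 = 5*(6 + (1 + 5/3)) + 1 = 5*(6 + 8/3) + 1 = 5*(26/3) + 1 = 130/3 + 1 = 133/3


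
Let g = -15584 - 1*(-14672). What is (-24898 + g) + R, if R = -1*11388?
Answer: -37198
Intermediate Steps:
g = -912 (g = -15584 + 14672 = -912)
R = -11388
(-24898 + g) + R = (-24898 - 912) - 11388 = -25810 - 11388 = -37198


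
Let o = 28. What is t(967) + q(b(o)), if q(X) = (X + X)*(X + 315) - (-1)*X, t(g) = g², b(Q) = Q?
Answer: 954325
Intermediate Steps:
q(X) = X + 2*X*(315 + X) (q(X) = (2*X)*(315 + X) + X = 2*X*(315 + X) + X = X + 2*X*(315 + X))
t(967) + q(b(o)) = 967² + 28*(631 + 2*28) = 935089 + 28*(631 + 56) = 935089 + 28*687 = 935089 + 19236 = 954325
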